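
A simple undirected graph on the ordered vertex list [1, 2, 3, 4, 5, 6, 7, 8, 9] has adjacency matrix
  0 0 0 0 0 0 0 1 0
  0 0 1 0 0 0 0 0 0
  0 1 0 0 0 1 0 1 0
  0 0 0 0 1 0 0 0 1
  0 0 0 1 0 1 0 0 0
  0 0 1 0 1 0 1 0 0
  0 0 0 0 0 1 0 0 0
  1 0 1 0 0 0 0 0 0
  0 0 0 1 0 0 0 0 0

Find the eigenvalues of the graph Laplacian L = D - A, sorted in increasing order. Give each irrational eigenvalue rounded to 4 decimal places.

Each diagonal entry of L is the vertex degree and each off-diagonal entry is -1 where an edge is present, 0 otherwise; in the order [1, 2, 3, 4, 5, 6, 7, 8, 9] the diagonal is [1, 1, 3, 2, 2, 3, 1, 2, 1]. The multiplicity of 0 as a Laplacian eigenvalue equals the number of connected components. The single zero eigenvalue shows the graph is connected. The eigenvalues sum to 16, which equals trace(L) = 2|E|. There is one zero in the spectrum, matching the 1 component.

[0, 0.1862, 0.4822, 0.7043, 1.4073, 2.1338, 2.8532, 3.5372, 4.6958]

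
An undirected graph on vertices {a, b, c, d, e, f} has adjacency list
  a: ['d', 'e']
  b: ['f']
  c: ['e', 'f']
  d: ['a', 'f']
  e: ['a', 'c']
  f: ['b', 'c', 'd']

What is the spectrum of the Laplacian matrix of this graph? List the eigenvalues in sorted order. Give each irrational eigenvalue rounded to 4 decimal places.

[0, 0.6972, 1.3820, 2, 3.6180, 4.3028]

With the vertex order [a, b, c, d, e, f], the degrees are [2, 1, 2, 2, 2, 3], giving D = diag(2, 1, 2, 2, 2, 3) and L = D - A. L is symmetric positive semidefinite, so every eigenvalue is real and nonnegative. The single zero eigenvalue shows the graph is connected. The largest eigenvalue, 4.3028, is at most the vertex count 6. There is one zero in the spectrum, matching the 1 component.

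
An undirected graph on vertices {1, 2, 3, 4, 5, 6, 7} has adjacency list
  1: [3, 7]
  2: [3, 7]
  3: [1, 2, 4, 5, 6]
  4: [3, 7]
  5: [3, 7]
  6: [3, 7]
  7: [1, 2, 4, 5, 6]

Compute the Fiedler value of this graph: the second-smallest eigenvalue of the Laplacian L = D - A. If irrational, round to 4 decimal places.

With the vertex order [1, 2, 3, 4, 5, 6, 7], the degrees are [2, 2, 5, 2, 2, 2, 5], giving D = diag(2, 2, 5, 2, 2, 2, 5) and L = D - A. The smallest Laplacian eigenvalue is always 0. The next one, lambda_2 = 2, measures how hard the graph is to disconnect: larger values mean better connectivity.

2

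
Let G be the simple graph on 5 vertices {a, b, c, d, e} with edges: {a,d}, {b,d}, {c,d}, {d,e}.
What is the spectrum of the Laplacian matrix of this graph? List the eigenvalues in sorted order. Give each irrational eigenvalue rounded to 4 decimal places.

[0, 1, 1, 1, 5]

Reading degrees in the order [a, b, c, d, e] gives [1, 1, 1, 4, 1]; set D = diag(1, 1, 1, 4, 1) and form L = D - A. L is symmetric positive semidefinite, so every eigenvalue is real and nonnegative. By the matrix-tree theorem the graph has (1/5) * product of the nonzero eigenvalues = 1 spanning tree. The eigenvalues sum to 8, which equals trace(L) = 2|E|.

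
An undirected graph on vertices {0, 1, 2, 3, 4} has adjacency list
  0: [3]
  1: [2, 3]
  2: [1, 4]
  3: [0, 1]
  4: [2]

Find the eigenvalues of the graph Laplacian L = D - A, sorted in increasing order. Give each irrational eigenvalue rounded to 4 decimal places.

With the vertex order [0, 1, 2, 3, 4], the degrees are [1, 2, 2, 2, 1], giving D = diag(1, 2, 2, 2, 1) and L = D - A. L is symmetric positive semidefinite, so every eigenvalue is real and nonnegative. The single zero eigenvalue shows the graph is connected. The eigenvalues sum to 8, which equals trace(L) = 2|E|. The largest eigenvalue, 3.6180, is at most the vertex count 5.

[0, 0.3820, 1.3820, 2.6180, 3.6180]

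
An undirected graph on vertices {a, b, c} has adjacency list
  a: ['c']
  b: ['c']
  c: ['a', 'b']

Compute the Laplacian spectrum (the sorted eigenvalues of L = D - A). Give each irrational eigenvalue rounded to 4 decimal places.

With the vertex order [a, b, c], the degrees are [1, 1, 2], giving D = diag(1, 1, 2) and L = D - A. The multiplicity of 0 as a Laplacian eigenvalue equals the number of connected components. The single zero eigenvalue shows the graph is connected. The eigenvalues sum to 4, which equals trace(L) = 2|E|.

[0, 1, 3]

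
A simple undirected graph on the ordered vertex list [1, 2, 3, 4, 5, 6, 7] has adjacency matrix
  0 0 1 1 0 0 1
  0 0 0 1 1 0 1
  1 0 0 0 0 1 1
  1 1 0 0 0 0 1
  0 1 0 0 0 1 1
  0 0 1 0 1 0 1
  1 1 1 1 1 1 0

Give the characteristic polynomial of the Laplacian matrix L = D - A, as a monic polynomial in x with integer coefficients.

With the vertex order [1, 2, 3, 4, 5, 6, 7], the degrees are [3, 3, 3, 3, 3, 3, 6], giving D = diag(3, 3, 3, 3, 3, 3, 6) and L = D - A. Computing det(xI - L) by cofactor expansion (or equivalently via sum-over-permutations) gives x^7 - 24x^6 + 231x^5 - 1140x^4 + 3036x^3 - 4128x^2 + 2240x. The coefficient of x^6 equals -trace(L) = -24, matching the sum of degrees. The eigenvalues sum to 24, which equals trace(L) = 2|E|. The largest eigenvalue, 7, is at most the vertex count 7.

x^7 - 24x^6 + 231x^5 - 1140x^4 + 3036x^3 - 4128x^2 + 2240x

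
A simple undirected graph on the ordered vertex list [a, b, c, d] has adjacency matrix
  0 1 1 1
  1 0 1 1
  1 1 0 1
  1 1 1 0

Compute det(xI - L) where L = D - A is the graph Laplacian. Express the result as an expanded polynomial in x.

x^4 - 12x^3 + 48x^2 - 64x

Each diagonal entry of L is the vertex degree and each off-diagonal entry is -1 where an edge is present, 0 otherwise; in the order [a, b, c, d] the diagonal is [3, 3, 3, 3]. L has integer entries, so p(x) = det(xI - L) has integer coefficients. Expanding the determinant yields x^4 - 12x^3 + 48x^2 - 64x. The coefficient of x^3 equals -trace(L) = -12, matching the sum of degrees. There is one zero in the spectrum, matching the 1 component.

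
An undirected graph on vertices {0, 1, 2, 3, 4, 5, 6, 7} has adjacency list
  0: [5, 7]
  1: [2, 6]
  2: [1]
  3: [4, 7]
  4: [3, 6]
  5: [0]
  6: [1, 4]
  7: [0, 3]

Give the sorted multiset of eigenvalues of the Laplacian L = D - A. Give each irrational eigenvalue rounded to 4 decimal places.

Reading degrees in the order [0, 1, 2, 3, 4, 5, 6, 7] gives [2, 2, 1, 2, 2, 1, 2, 2]; set D = diag(2, 2, 1, 2, 2, 1, 2, 2) and form L = D - A. L is symmetric positive semidefinite, so every eigenvalue is real and nonnegative.

[0, 0.1522, 0.5858, 1.2346, 2, 2.7654, 3.4142, 3.8478]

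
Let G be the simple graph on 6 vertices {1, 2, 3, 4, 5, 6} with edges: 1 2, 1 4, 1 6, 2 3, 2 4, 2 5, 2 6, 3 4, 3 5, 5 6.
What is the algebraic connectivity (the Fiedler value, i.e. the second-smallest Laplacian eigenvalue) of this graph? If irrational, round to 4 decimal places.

With the vertex order [1, 2, 3, 4, 5, 6], the degrees are [3, 5, 3, 3, 3, 3], giving D = diag(3, 5, 3, 3, 3, 3) and L = D - A. The smallest Laplacian eigenvalue is always 0. The next one, lambda_2 = 2.3820, measures how hard the graph is to disconnect: larger values mean better connectivity. By the matrix-tree theorem the graph has (1/6) * product of the nonzero eigenvalues = 121 spanning trees. The largest eigenvalue, 6, is at most the vertex count 6.

2.3820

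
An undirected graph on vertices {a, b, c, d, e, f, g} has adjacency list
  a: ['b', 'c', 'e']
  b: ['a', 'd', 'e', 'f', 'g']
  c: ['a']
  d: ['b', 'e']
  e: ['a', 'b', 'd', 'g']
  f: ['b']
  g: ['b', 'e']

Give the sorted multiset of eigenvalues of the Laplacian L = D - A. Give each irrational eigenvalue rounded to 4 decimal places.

[0, 0.6885, 1.0753, 2, 3.0343, 5.1418, 6.0601]

Each diagonal entry of L is the vertex degree and each off-diagonal entry is -1 where an edge is present, 0 otherwise; in the order [a, b, c, d, e, f, g] the diagonal is [3, 5, 1, 2, 4, 1, 2]. The multiplicity of 0 as a Laplacian eigenvalue equals the number of connected components. There is one zero in the spectrum, matching the 1 component.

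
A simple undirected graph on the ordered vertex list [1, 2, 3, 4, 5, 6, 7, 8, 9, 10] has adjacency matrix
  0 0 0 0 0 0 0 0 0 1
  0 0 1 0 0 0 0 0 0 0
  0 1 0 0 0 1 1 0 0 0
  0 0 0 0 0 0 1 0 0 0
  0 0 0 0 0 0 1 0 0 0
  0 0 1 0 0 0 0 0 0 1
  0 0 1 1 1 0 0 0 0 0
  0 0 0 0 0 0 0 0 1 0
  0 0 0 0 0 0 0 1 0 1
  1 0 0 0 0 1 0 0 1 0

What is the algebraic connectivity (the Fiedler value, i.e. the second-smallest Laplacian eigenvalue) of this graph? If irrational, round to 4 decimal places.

Each diagonal entry of L is the vertex degree and each off-diagonal entry is -1 where an edge is present, 0 otherwise; in the order [1, 2, 3, 4, 5, 6, 7, 8, 9, 10] the diagonal is [1, 1, 3, 1, 1, 2, 3, 1, 2, 3]. The smallest Laplacian eigenvalue is always 0. The next one, lambda_2 = 0.1487, measures how hard the graph is to disconnect: larger values mean better connectivity. The eigenvalues sum to 18, which equals trace(L) = 2|E|. By the matrix-tree theorem the graph has (1/10) * product of the nonzero eigenvalues = 1 spanning tree.

0.1487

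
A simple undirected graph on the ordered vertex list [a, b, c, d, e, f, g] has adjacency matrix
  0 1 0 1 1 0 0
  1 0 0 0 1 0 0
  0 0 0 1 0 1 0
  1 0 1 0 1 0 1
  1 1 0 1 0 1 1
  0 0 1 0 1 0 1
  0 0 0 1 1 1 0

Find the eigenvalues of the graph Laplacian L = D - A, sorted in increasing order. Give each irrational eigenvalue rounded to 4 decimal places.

Reading degrees in the order [a, b, c, d, e, f, g] gives [3, 2, 2, 4, 5, 3, 3]; set D = diag(3, 2, 2, 4, 5, 3, 3) and form L = D - A. The multiplicity of 0 as a Laplacian eigenvalue equals the number of connected components. The single zero eigenvalue shows the graph is connected. By the matrix-tree theorem the graph has (1/7) * product of the nonzero eigenvalues = 159 spanning trees. There is one zero in the spectrum, matching the 1 component.

[0, 1.2280, 2.3390, 3, 3.9246, 5.3089, 6.1995]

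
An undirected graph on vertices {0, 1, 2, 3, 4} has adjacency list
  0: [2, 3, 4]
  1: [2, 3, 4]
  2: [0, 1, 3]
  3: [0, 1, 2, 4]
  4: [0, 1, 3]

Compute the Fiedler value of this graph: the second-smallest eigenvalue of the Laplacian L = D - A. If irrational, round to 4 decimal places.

3

Each diagonal entry of L is the vertex degree and each off-diagonal entry is -1 where an edge is present, 0 otherwise; in the order [0, 1, 2, 3, 4] the diagonal is [3, 3, 3, 4, 3]. Computing the eigenvalues of L and sorting gives [0, 3, 3, 5, 5]. The Fiedler value lambda_2 = 3 is strictly positive, so the graph is connected. By the matrix-tree theorem the graph has (1/5) * product of the nonzero eigenvalues = 45 spanning trees.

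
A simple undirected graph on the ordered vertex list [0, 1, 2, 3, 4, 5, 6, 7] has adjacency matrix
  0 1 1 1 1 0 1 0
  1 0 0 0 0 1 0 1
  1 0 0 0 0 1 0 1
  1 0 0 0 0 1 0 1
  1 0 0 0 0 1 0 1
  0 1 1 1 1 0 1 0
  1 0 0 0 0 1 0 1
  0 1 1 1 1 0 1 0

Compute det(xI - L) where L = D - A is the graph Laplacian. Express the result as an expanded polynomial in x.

x^8 - 30x^7 + 375x^6 - 2540x^5 + 10095x^4 - 23598x^3 + 30105x^2 - 16200x

With the vertex order [0, 1, 2, 3, 4, 5, 6, 7], the degrees are [5, 3, 3, 3, 3, 5, 3, 5], giving D = diag(5, 3, 3, 3, 3, 5, 3, 5) and L = D - A. Computing det(xI - L) by cofactor expansion (or equivalently via sum-over-permutations) gives x^8 - 30x^7 + 375x^6 - 2540x^5 + 10095x^4 - 23598x^3 + 30105x^2 - 16200x. Since p(0) = det(-L) = 0, x divides p(x).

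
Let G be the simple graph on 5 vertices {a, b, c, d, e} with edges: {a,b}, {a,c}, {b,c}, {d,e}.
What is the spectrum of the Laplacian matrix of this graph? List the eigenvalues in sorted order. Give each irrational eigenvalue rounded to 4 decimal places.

[0, 0, 2, 3, 3]

Each diagonal entry of L is the vertex degree and each off-diagonal entry is -1 where an edge is present, 0 otherwise; in the order [a, b, c, d, e] the diagonal is [2, 2, 2, 1, 1]. Diagonalising L (or applying a numerical eigensolver to the 5x5 matrix) gives the spectrum above. The 2 zero eigenvalues correspond to the 2 connected components. There are 2 zeros in the spectrum, matching the 2 components.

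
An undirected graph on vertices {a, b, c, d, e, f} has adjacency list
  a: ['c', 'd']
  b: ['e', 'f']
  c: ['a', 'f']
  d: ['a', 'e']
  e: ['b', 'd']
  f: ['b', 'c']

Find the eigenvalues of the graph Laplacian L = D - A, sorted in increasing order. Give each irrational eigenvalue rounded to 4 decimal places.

[0, 1, 1, 3, 3, 4]

Each diagonal entry of L is the vertex degree and each off-diagonal entry is -1 where an edge is present, 0 otherwise; in the order [a, b, c, d, e, f] the diagonal is [2, 2, 2, 2, 2, 2]. Diagonalising L (or applying a numerical eigensolver to the 6x6 matrix) gives the spectrum above. The eigenvalues sum to 12, which equals trace(L) = 2|E|.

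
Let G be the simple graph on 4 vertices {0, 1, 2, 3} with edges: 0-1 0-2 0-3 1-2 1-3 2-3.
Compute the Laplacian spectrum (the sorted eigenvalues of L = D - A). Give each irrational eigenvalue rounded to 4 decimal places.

Each diagonal entry of L is the vertex degree and each off-diagonal entry is -1 where an edge is present, 0 otherwise; in the order [0, 1, 2, 3] the diagonal is [3, 3, 3, 3]. Since every row of L sums to 0, the all-ones vector is in the kernel and 0 is an eigenvalue. The largest eigenvalue, 4, is at most the vertex count 4. By the matrix-tree theorem the graph has (1/4) * product of the nonzero eigenvalues = 16 spanning trees.

[0, 4, 4, 4]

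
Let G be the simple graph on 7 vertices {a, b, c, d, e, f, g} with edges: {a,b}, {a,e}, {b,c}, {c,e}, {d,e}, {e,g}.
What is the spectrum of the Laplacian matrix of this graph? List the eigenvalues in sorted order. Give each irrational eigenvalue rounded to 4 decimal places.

With the vertex order [a, b, c, d, e, f, g], the degrees are [2, 2, 2, 1, 4, 0, 1], giving D = diag(2, 2, 2, 1, 4, 0, 1) and L = D - A. Since every row of L sums to 0, the all-ones vector is in the kernel and 0 is an eigenvalue. The 2 zero eigenvalues correspond to the 2 connected components. The eigenvalues sum to 12, which equals trace(L) = 2|E|.

[0, 0, 0.7639, 1, 2, 3, 5.2361]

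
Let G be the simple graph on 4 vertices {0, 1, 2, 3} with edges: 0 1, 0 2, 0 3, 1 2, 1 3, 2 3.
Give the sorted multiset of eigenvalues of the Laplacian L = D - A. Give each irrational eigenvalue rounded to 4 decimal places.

Reading degrees in the order [0, 1, 2, 3] gives [3, 3, 3, 3]; set D = diag(3, 3, 3, 3) and form L = D - A. Diagonalising L (or applying a numerical eigensolver to the 4x4 matrix) gives the spectrum above. The single zero eigenvalue shows the graph is connected. The eigenvalues sum to 12, which equals trace(L) = 2|E|.

[0, 4, 4, 4]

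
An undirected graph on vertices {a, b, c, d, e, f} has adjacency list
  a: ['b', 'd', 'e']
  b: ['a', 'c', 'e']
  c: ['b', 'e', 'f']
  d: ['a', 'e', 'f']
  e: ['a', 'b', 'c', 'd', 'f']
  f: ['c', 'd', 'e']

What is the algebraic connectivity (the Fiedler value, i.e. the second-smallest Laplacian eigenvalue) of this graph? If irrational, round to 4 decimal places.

With the vertex order [a, b, c, d, e, f], the degrees are [3, 3, 3, 3, 5, 3], giving D = diag(3, 3, 3, 3, 5, 3) and L = D - A. Computing the eigenvalues of L and sorting gives [0, 2.3820, 2.3820, 4.6180, 4.6180, 6]. The Fiedler value lambda_2 = 2.3820 is strictly positive, so the graph is connected. The largest eigenvalue, 6, is at most the vertex count 6.

2.3820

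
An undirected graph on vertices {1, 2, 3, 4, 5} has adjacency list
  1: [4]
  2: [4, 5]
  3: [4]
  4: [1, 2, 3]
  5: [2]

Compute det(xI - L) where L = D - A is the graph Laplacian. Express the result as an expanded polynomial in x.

x^5 - 8x^4 + 20x^3 - 18x^2 + 5x

With the vertex order [1, 2, 3, 4, 5], the degrees are [1, 2, 1, 3, 1], giving D = diag(1, 2, 1, 3, 1) and L = D - A. L has integer entries, so p(x) = det(xI - L) has integer coefficients. Expanding the determinant yields x^5 - 8x^4 + 20x^3 - 18x^2 + 5x. Since p(0) = det(-L) = 0, x divides p(x). By the matrix-tree theorem the graph has (1/5) * product of the nonzero eigenvalues = 1 spanning tree. The largest eigenvalue, 4.1701, is at most the vertex count 5.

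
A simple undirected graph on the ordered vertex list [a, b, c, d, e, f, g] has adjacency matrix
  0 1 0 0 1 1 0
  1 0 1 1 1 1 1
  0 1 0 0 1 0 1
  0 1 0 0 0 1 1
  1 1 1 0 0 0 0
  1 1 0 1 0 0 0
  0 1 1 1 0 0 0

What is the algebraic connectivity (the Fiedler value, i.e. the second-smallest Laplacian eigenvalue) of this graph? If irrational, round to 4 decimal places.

2

Reading degrees in the order [a, b, c, d, e, f, g] gives [3, 6, 3, 3, 3, 3, 3]; set D = diag(3, 6, 3, 3, 3, 3, 3) and form L = D - A. Computing the eigenvalues of L and sorting gives [0, 2, 2, 4, 4, 5, 7]. The Fiedler value lambda_2 = 2 is strictly positive, so the graph is connected. The largest eigenvalue, 7, is at most the vertex count 7. There is one zero in the spectrum, matching the 1 component.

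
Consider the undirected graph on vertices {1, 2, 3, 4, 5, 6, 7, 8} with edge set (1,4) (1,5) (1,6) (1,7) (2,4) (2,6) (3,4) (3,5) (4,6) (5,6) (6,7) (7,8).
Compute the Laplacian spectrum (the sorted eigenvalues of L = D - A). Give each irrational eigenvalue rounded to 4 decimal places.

[0, 0.6582, 1.6283, 2.2549, 3.4290, 4.1383, 5.5959, 6.2955]

Reading degrees in the order [1, 2, 3, 4, 5, 6, 7, 8] gives [4, 2, 2, 4, 3, 5, 3, 1]; set D = diag(4, 2, 2, 4, 3, 5, 3, 1) and form L = D - A. Diagonalising L (or applying a numerical eigensolver to the 8x8 matrix) gives the spectrum above.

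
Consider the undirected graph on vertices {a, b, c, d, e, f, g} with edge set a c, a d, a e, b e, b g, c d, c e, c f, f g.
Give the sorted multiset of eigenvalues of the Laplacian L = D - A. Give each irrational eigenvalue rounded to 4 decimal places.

[0, 0.8111, 1.5858, 2.5431, 3.4569, 4.4142, 5.1889]

Reading degrees in the order [a, b, c, d, e, f, g] gives [3, 2, 4, 2, 3, 2, 2]; set D = diag(3, 2, 4, 2, 3, 2, 2) and form L = D - A. Diagonalising L (or applying a numerical eigensolver to the 7x7 matrix) gives the spectrum above. The eigenvalues sum to 18, which equals trace(L) = 2|E|.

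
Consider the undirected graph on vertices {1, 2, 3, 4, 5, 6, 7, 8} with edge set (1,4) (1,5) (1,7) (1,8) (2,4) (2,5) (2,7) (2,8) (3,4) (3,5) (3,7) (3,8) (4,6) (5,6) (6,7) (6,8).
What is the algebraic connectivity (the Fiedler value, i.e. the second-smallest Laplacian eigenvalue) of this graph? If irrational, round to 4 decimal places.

4

Reading degrees in the order [1, 2, 3, 4, 5, 6, 7, 8] gives [4, 4, 4, 4, 4, 4, 4, 4]; set D = diag(4, 4, 4, 4, 4, 4, 4, 4) and form L = D - A. The sorted Laplacian eigenvalues are [0, 4, 4, 4, 4, 4, 4, 8]; the algebraic connectivity is the second entry, 4. By the matrix-tree theorem the graph has (1/8) * product of the nonzero eigenvalues = 4096 spanning trees. The largest eigenvalue, 8, is at most the vertex count 8.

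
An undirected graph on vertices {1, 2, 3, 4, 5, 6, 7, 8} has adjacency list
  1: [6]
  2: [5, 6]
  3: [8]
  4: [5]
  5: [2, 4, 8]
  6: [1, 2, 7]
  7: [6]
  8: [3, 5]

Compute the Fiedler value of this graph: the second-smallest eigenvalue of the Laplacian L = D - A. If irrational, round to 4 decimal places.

With the vertex order [1, 2, 3, 4, 5, 6, 7, 8], the degrees are [1, 2, 1, 1, 3, 3, 1, 2], giving D = diag(1, 2, 1, 1, 3, 3, 1, 2) and L = D - A. Computing the eigenvalues of L and sorting gives [0, 0.2137, 0.6177, 1, 1.4977, 2.3537, 3.8408, 4.4763]. The Fiedler value lambda_2 = 0.2137 is strictly positive, so the graph is connected. The eigenvalues sum to 14, which equals trace(L) = 2|E|. There is one zero in the spectrum, matching the 1 component.

0.2137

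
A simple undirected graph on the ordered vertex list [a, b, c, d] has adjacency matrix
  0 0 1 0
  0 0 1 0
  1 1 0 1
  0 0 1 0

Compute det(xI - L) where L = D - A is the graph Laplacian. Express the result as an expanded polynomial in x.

x^4 - 6x^3 + 9x^2 - 4x

Each diagonal entry of L is the vertex degree and each off-diagonal entry is -1 where an edge is present, 0 otherwise; in the order [a, b, c, d] the diagonal is [1, 1, 3, 1]. Computing det(xI - L) by cofactor expansion (or equivalently via sum-over-permutations) gives x^4 - 6x^3 + 9x^2 - 4x. The coefficient of x^3 equals -trace(L) = -6, matching the sum of degrees. The largest eigenvalue, 4, is at most the vertex count 4.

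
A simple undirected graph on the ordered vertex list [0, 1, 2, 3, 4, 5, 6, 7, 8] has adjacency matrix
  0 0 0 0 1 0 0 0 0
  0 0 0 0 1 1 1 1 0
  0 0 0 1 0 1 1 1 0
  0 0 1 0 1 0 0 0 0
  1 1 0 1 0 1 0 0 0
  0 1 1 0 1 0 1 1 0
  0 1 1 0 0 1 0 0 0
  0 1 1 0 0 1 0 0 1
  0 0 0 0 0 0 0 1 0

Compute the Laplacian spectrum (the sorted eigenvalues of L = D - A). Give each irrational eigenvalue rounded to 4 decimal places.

[0, 0.6600, 1.0102, 1.8258, 3.3591, 3.7473, 5.0127, 6.0123, 6.3725]

Each diagonal entry of L is the vertex degree and each off-diagonal entry is -1 where an edge is present, 0 otherwise; in the order [0, 1, 2, 3, 4, 5, 6, 7, 8] the diagonal is [1, 4, 4, 2, 4, 5, 3, 4, 1]. L is symmetric positive semidefinite, so every eigenvalue is real and nonnegative. There is one zero in the spectrum, matching the 1 component. By the matrix-tree theorem the graph has (1/9) * product of the nonzero eigenvalues = 327 spanning trees.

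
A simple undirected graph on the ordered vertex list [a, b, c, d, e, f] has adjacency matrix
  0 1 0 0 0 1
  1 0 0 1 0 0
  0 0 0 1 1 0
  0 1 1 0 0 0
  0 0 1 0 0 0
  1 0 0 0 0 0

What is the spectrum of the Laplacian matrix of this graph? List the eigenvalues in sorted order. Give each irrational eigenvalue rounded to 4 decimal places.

With the vertex order [a, b, c, d, e, f], the degrees are [2, 2, 2, 2, 1, 1], giving D = diag(2, 2, 2, 2, 1, 1) and L = D - A. The multiplicity of 0 as a Laplacian eigenvalue equals the number of connected components. The single zero eigenvalue shows the graph is connected. By the matrix-tree theorem the graph has (1/6) * product of the nonzero eigenvalues = 1 spanning tree.

[0, 0.2679, 1, 2, 3, 3.7321]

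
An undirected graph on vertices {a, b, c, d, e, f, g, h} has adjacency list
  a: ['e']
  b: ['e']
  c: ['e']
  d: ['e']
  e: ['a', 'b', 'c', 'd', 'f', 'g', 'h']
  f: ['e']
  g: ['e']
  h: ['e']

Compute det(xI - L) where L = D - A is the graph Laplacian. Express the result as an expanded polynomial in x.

Each diagonal entry of L is the vertex degree and each off-diagonal entry is -1 where an edge is present, 0 otherwise; in the order [a, b, c, d, e, f, g, h] the diagonal is [1, 1, 1, 1, 7, 1, 1, 1]. L has integer entries, so p(x) = det(xI - L) has integer coefficients. Expanding the determinant yields x^8 - 14x^7 + 63x^6 - 140x^5 + 175x^4 - 126x^3 + 49x^2 - 8x. The constant term is 0 because L is singular (the all-ones vector lies in its kernel). By the matrix-tree theorem the graph has (1/8) * product of the nonzero eigenvalues = 1 spanning tree. There is one zero in the spectrum, matching the 1 component.

x^8 - 14x^7 + 63x^6 - 140x^5 + 175x^4 - 126x^3 + 49x^2 - 8x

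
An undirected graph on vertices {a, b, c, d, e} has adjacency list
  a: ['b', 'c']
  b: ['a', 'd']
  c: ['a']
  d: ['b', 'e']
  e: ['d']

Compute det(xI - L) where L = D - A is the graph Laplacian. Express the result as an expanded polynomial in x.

With the vertex order [a, b, c, d, e], the degrees are [2, 2, 1, 2, 1], giving D = diag(2, 2, 1, 2, 1) and L = D - A. L has integer entries, so p(x) = det(xI - L) has integer coefficients. Expanding the determinant yields x^5 - 8x^4 + 21x^3 - 20x^2 + 5x. Since p(0) = det(-L) = 0, x divides p(x). There is one zero in the spectrum, matching the 1 component.

x^5 - 8x^4 + 21x^3 - 20x^2 + 5x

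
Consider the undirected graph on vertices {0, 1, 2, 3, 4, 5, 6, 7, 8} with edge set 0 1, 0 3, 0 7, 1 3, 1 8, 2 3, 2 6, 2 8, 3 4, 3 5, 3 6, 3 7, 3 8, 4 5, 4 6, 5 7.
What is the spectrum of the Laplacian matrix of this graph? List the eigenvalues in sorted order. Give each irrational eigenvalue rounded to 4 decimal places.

Each diagonal entry of L is the vertex degree and each off-diagonal entry is -1 where an edge is present, 0 otherwise; in the order [0, 1, 2, 3, 4, 5, 6, 7, 8] the diagonal is [3, 3, 3, 8, 3, 3, 3, 3, 3]. The multiplicity of 0 as a Laplacian eigenvalue equals the number of connected components. The single zero eigenvalue shows the graph is connected.

[0, 1.5858, 1.5858, 3, 3, 4.4142, 4.4142, 5, 9]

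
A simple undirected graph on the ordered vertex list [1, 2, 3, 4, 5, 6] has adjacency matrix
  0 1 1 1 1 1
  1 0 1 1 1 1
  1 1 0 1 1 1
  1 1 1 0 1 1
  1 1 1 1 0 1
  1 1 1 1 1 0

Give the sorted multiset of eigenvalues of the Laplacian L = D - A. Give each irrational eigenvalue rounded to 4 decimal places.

[0, 6, 6, 6, 6, 6]

Reading degrees in the order [1, 2, 3, 4, 5, 6] gives [5, 5, 5, 5, 5, 5]; set D = diag(5, 5, 5, 5, 5, 5) and form L = D - A. The multiplicity of 0 as a Laplacian eigenvalue equals the number of connected components. The single zero eigenvalue shows the graph is connected.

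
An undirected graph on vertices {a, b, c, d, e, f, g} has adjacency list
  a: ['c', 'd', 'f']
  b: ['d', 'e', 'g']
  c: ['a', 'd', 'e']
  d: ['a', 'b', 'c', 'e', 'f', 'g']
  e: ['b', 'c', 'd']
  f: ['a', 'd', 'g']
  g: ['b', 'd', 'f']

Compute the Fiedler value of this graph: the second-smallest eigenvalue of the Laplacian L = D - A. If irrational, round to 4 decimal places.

2

Each diagonal entry of L is the vertex degree and each off-diagonal entry is -1 where an edge is present, 0 otherwise; in the order [a, b, c, d, e, f, g] the diagonal is [3, 3, 3, 6, 3, 3, 3]. The sorted Laplacian eigenvalues are [0, 2, 2, 4, 4, 5, 7]; the algebraic connectivity is the second entry, 2. By the matrix-tree theorem the graph has (1/7) * product of the nonzero eigenvalues = 320 spanning trees.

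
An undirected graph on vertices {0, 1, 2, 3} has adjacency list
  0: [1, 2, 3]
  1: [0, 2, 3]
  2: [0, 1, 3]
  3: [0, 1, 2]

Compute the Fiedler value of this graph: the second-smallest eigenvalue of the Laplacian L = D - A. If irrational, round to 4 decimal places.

With the vertex order [0, 1, 2, 3], the degrees are [3, 3, 3, 3], giving D = diag(3, 3, 3, 3) and L = D - A. Computing the eigenvalues of L and sorting gives [0, 4, 4, 4]. The Fiedler value lambda_2 = 4 is strictly positive, so the graph is connected. The eigenvalues sum to 12, which equals trace(L) = 2|E|.

4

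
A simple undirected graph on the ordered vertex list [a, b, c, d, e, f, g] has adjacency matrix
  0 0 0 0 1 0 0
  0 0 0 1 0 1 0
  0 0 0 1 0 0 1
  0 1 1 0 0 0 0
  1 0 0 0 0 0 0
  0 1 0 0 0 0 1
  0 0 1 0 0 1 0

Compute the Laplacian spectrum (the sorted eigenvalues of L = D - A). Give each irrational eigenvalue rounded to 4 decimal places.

[0, 0, 1.3820, 1.3820, 2, 3.6180, 3.6180]

Reading degrees in the order [a, b, c, d, e, f, g] gives [1, 2, 2, 2, 1, 2, 2]; set D = diag(1, 2, 2, 2, 1, 2, 2) and form L = D - A. Since every row of L sums to 0, the all-ones vector is in the kernel and 0 is an eigenvalue. The 2 zero eigenvalues correspond to the 2 connected components. There are 2 zeros in the spectrum, matching the 2 components.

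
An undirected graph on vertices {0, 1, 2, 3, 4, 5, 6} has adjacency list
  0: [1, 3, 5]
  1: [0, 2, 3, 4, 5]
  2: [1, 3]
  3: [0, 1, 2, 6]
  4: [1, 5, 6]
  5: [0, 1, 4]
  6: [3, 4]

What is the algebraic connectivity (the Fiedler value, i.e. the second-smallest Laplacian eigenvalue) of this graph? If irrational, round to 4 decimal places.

Reading degrees in the order [0, 1, 2, 3, 4, 5, 6] gives [3, 5, 2, 4, 3, 3, 2]; set D = diag(3, 5, 2, 4, 3, 3, 2) and form L = D - A. The smallest Laplacian eigenvalue is always 0. The next one, lambda_2 = 1.5858, measures how hard the graph is to disconnect: larger values mean better connectivity.

1.5858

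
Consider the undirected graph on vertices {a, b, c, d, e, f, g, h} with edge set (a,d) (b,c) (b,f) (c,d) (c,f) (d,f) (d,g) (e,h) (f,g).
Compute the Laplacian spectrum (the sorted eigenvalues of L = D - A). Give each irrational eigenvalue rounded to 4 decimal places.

[0, 0, 0.8851, 1.6972, 2, 3.2541, 4.8608, 5.3028]

Reading degrees in the order [a, b, c, d, e, f, g, h] gives [1, 2, 3, 4, 1, 4, 2, 1]; set D = diag(1, 2, 3, 4, 1, 4, 2, 1) and form L = D - A. Since every row of L sums to 0, the all-ones vector is in the kernel and 0 is an eigenvalue. The 2 zero eigenvalues correspond to the 2 connected components. There are 2 zeros in the spectrum, matching the 2 components.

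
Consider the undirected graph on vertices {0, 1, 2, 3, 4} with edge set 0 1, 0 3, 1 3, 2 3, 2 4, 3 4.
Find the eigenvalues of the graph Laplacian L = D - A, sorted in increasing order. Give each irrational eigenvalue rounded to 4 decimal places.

[0, 1, 3, 3, 5]

With the vertex order [0, 1, 2, 3, 4], the degrees are [2, 2, 2, 4, 2], giving D = diag(2, 2, 2, 4, 2) and L = D - A. L is symmetric positive semidefinite, so every eigenvalue is real and nonnegative.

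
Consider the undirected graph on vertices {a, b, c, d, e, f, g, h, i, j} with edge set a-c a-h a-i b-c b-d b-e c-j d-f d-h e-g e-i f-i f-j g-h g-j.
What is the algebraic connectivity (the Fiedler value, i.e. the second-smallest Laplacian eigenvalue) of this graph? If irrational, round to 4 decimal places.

2

Each diagonal entry of L is the vertex degree and each off-diagonal entry is -1 where an edge is present, 0 otherwise; in the order [a, b, c, d, e, f, g, h, i, j] the diagonal is [3, 3, 3, 3, 3, 3, 3, 3, 3, 3]. The smallest Laplacian eigenvalue is always 0. The next one, lambda_2 = 2, measures how hard the graph is to disconnect: larger values mean better connectivity. The largest eigenvalue, 5, is at most the vertex count 10.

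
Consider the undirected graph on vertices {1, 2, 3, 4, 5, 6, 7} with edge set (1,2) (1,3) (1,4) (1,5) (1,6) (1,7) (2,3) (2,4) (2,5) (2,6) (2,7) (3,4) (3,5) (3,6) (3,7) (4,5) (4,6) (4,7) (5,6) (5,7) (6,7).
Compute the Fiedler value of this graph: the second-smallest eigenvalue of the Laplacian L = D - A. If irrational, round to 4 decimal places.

With the vertex order [1, 2, 3, 4, 5, 6, 7], the degrees are [6, 6, 6, 6, 6, 6, 6], giving D = diag(6, 6, 6, 6, 6, 6, 6) and L = D - A. The sorted Laplacian eigenvalues are [0, 7, 7, 7, 7, 7, 7]; the algebraic connectivity is the second entry, 7. By the matrix-tree theorem the graph has (1/7) * product of the nonzero eigenvalues = 16807 spanning trees. There is one zero in the spectrum, matching the 1 component.

7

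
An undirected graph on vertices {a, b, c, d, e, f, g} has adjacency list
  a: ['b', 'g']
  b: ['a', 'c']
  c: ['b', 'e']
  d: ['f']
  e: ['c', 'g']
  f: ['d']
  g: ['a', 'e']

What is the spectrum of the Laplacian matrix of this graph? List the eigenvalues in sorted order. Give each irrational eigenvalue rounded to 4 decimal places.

[0, 0, 1.3820, 1.3820, 2, 3.6180, 3.6180]

Each diagonal entry of L is the vertex degree and each off-diagonal entry is -1 where an edge is present, 0 otherwise; in the order [a, b, c, d, e, f, g] the diagonal is [2, 2, 2, 1, 2, 1, 2]. Since every row of L sums to 0, the all-ones vector is in the kernel and 0 is an eigenvalue. The 2 zero eigenvalues correspond to the 2 connected components. The largest eigenvalue, 3.6180, is at most the vertex count 7.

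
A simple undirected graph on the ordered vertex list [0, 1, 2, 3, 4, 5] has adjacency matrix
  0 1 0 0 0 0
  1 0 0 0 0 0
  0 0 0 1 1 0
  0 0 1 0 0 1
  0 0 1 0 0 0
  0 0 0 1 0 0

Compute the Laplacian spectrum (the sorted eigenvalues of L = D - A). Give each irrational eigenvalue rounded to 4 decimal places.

Reading degrees in the order [0, 1, 2, 3, 4, 5] gives [1, 1, 2, 2, 1, 1]; set D = diag(1, 1, 2, 2, 1, 1) and form L = D - A. L is symmetric positive semidefinite, so every eigenvalue is real and nonnegative. The 2 zero eigenvalues correspond to the 2 connected components. There are 2 zeros in the spectrum, matching the 2 components. The eigenvalues sum to 8, which equals trace(L) = 2|E|.

[0, 0, 0.5858, 2, 2, 3.4142]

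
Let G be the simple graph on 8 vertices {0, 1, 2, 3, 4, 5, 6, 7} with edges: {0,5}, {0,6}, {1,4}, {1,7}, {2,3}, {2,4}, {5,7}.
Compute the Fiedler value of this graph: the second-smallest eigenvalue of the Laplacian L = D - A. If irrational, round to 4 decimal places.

0.1522

Reading degrees in the order [0, 1, 2, 3, 4, 5, 6, 7] gives [2, 2, 2, 1, 2, 2, 1, 2]; set D = diag(2, 2, 2, 1, 2, 2, 1, 2) and form L = D - A. Computing the eigenvalues of L and sorting gives [0, 0.1522, 0.5858, 1.2346, 2, 2.7654, 3.4142, 3.8478]. The Fiedler value lambda_2 = 0.1522 is strictly positive, so the graph is connected. By the matrix-tree theorem the graph has (1/8) * product of the nonzero eigenvalues = 1 spanning tree.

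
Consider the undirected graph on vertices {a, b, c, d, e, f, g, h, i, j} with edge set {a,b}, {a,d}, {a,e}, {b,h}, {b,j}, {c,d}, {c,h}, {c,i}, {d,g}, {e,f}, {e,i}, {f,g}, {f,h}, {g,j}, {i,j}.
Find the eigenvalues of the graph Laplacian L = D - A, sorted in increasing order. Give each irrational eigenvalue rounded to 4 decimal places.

[0, 2, 2, 2, 2, 2, 5, 5, 5, 5]

Reading degrees in the order [a, b, c, d, e, f, g, h, i, j] gives [3, 3, 3, 3, 3, 3, 3, 3, 3, 3]; set D = diag(3, 3, 3, 3, 3, 3, 3, 3, 3, 3) and form L = D - A. The multiplicity of 0 as a Laplacian eigenvalue equals the number of connected components. The single zero eigenvalue shows the graph is connected. The eigenvalues sum to 30, which equals trace(L) = 2|E|.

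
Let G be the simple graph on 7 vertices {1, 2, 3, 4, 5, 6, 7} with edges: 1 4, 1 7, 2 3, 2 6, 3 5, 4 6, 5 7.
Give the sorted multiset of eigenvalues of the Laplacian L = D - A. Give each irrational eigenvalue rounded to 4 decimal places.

With the vertex order [1, 2, 3, 4, 5, 6, 7], the degrees are [2, 2, 2, 2, 2, 2, 2], giving D = diag(2, 2, 2, 2, 2, 2, 2) and L = D - A. The multiplicity of 0 as a Laplacian eigenvalue equals the number of connected components.

[0, 0.7530, 0.7530, 2.4450, 2.4450, 3.8019, 3.8019]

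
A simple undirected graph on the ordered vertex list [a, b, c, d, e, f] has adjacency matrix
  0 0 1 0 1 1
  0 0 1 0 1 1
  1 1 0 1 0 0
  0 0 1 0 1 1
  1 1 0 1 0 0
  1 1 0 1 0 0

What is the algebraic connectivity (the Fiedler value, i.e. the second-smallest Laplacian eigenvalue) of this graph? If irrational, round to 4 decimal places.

3

Reading degrees in the order [a, b, c, d, e, f] gives [3, 3, 3, 3, 3, 3]; set D = diag(3, 3, 3, 3, 3, 3) and form L = D - A. The sorted Laplacian eigenvalues are [0, 3, 3, 3, 3, 6]; the algebraic connectivity is the second entry, 3. By the matrix-tree theorem the graph has (1/6) * product of the nonzero eigenvalues = 81 spanning trees.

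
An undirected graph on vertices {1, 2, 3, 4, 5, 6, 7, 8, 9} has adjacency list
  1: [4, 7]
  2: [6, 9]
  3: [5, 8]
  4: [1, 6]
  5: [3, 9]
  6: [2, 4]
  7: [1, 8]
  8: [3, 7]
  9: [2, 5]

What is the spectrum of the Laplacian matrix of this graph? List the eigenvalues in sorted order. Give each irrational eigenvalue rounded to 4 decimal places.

[0, 0.4679, 0.4679, 1.6527, 1.6527, 3, 3, 3.8794, 3.8794]

With the vertex order [1, 2, 3, 4, 5, 6, 7, 8, 9], the degrees are [2, 2, 2, 2, 2, 2, 2, 2, 2], giving D = diag(2, 2, 2, 2, 2, 2, 2, 2, 2) and L = D - A. The multiplicity of 0 as a Laplacian eigenvalue equals the number of connected components. The single zero eigenvalue shows the graph is connected. There is one zero in the spectrum, matching the 1 component. The eigenvalues sum to 18, which equals trace(L) = 2|E|.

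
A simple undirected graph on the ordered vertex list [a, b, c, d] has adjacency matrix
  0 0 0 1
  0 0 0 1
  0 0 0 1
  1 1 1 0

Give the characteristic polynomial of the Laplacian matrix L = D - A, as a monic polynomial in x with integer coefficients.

x^4 - 6x^3 + 9x^2 - 4x

With the vertex order [a, b, c, d], the degrees are [1, 1, 1, 3], giving D = diag(1, 1, 1, 3) and L = D - A. The eigenvalues of L are [0, 1, 1, 4]; the characteristic polynomial is the product of (x - lambda_i), which multiplies out to x^4 - 6x^3 + 9x^2 - 4x. Since p(0) = det(-L) = 0, x divides p(x). There is one zero in the spectrum, matching the 1 component. By the matrix-tree theorem the graph has (1/4) * product of the nonzero eigenvalues = 1 spanning tree.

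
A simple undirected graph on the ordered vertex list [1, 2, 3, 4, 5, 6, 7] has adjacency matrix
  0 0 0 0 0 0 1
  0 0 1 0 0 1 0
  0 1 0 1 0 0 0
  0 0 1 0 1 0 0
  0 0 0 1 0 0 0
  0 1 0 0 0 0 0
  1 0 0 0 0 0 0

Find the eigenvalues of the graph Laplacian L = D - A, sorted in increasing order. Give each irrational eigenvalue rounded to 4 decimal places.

Reading degrees in the order [1, 2, 3, 4, 5, 6, 7] gives [1, 2, 2, 2, 1, 1, 1]; set D = diag(1, 2, 2, 2, 1, 1, 1) and form L = D - A. Diagonalising L (or applying a numerical eigensolver to the 7x7 matrix) gives the spectrum above. The 2 zero eigenvalues correspond to the 2 connected components. The largest eigenvalue, 3.6180, is at most the vertex count 7. The eigenvalues sum to 10, which equals trace(L) = 2|E|.

[0, 0, 0.3820, 1.3820, 2, 2.6180, 3.6180]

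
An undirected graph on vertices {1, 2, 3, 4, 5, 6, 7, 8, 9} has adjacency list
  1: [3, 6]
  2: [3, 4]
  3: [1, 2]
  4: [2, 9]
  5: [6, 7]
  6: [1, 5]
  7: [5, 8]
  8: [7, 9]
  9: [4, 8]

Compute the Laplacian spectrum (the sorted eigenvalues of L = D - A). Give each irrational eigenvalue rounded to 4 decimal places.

With the vertex order [1, 2, 3, 4, 5, 6, 7, 8, 9], the degrees are [2, 2, 2, 2, 2, 2, 2, 2, 2], giving D = diag(2, 2, 2, 2, 2, 2, 2, 2, 2) and L = D - A. L is symmetric positive semidefinite, so every eigenvalue is real and nonnegative. There is one zero in the spectrum, matching the 1 component.

[0, 0.4679, 0.4679, 1.6527, 1.6527, 3, 3, 3.8794, 3.8794]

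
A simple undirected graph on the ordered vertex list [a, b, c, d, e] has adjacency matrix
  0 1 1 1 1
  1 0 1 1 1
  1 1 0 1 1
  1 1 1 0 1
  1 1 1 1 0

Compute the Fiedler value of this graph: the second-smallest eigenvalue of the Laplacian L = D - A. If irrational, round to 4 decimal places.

5

With the vertex order [a, b, c, d, e], the degrees are [4, 4, 4, 4, 4], giving D = diag(4, 4, 4, 4, 4) and L = D - A. The smallest Laplacian eigenvalue is always 0. The next one, lambda_2 = 5, measures how hard the graph is to disconnect: larger values mean better connectivity.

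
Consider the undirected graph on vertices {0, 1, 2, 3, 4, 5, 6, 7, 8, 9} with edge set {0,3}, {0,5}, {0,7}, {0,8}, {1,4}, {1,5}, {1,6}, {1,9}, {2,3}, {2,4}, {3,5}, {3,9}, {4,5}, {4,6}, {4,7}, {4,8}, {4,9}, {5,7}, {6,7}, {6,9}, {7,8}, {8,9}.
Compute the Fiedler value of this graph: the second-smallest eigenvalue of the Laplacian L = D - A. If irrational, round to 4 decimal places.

1.7338

With the vertex order [0, 1, 2, 3, 4, 5, 6, 7, 8, 9], the degrees are [4, 4, 2, 4, 7, 5, 4, 5, 4, 5], giving D = diag(4, 4, 2, 4, 7, 5, 4, 5, 4, 5) and L = D - A. The sorted Laplacian eigenvalues are [0, 1.7338, 2.5481, 3.5358, 4.1601, 4.6406, 5.5423, 6.7201, 6.8572, 8.2619]; the algebraic connectivity is the second entry, 1.7338. The largest eigenvalue, 8.2619, is at most the vertex count 10.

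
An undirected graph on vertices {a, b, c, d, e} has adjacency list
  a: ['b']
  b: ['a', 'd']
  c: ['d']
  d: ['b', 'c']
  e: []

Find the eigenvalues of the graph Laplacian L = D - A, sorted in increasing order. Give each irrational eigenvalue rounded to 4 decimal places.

[0, 0, 0.5858, 2, 3.4142]

Reading degrees in the order [a, b, c, d, e] gives [1, 2, 1, 2, 0]; set D = diag(1, 2, 1, 2, 0) and form L = D - A. L is symmetric positive semidefinite, so every eigenvalue is real and nonnegative. The 2 zero eigenvalues correspond to the 2 connected components. There are 2 zeros in the spectrum, matching the 2 components. The eigenvalues sum to 6, which equals trace(L) = 2|E|.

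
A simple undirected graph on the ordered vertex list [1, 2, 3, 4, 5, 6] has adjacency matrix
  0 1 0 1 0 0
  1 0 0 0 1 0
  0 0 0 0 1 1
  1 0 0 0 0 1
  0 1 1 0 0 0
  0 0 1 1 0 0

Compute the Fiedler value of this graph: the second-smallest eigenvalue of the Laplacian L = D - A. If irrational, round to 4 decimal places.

1

Each diagonal entry of L is the vertex degree and each off-diagonal entry is -1 where an edge is present, 0 otherwise; in the order [1, 2, 3, 4, 5, 6] the diagonal is [2, 2, 2, 2, 2, 2]. The sorted Laplacian eigenvalues are [0, 1, 1, 3, 3, 4]; the algebraic connectivity is the second entry, 1. The largest eigenvalue, 4, is at most the vertex count 6.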